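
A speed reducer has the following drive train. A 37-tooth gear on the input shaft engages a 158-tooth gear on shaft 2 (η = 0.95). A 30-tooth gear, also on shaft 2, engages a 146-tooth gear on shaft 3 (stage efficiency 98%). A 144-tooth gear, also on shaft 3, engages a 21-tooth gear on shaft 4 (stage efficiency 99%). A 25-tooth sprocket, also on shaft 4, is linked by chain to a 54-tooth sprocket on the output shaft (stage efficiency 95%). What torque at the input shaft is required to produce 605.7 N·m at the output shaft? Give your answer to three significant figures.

Overall ratio R = 4.2703 × 4.8667 × 0.14583 × 2.16 = 6.5463; overall efficiency η = 0.95 × 0.98 × 0.99 × 0.95 = 0.8756.
Input torque = output torque / (R × η) = 605.7 / (6.5463 × 0.8756) = 105.67 N·m.

106 N·m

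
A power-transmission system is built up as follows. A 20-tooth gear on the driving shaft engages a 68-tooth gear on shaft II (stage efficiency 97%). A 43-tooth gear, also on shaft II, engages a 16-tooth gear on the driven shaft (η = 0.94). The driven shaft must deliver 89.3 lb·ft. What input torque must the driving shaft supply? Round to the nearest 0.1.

77.4 lb·ft

Overall ratio R = 3.4 × 0.37209 = 1.2651; overall efficiency η = 0.97 × 0.94 = 0.9118.
Input torque = output torque / (R × η) = 89.3 / (1.2651 × 0.9118) = 77.414 lb·ft.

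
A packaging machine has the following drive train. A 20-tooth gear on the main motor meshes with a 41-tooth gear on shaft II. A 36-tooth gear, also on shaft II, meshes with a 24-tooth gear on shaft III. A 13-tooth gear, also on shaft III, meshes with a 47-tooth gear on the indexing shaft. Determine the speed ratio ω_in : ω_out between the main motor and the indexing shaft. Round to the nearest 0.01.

Each stage contributes driven/driver: gear mesh 41/20 = 2.05, gear mesh 24/36 = 0.66667, gear mesh 47/13 = 3.6154.
Overall: 2.05 × 0.66667 × 3.6154 = 4.941.

4.94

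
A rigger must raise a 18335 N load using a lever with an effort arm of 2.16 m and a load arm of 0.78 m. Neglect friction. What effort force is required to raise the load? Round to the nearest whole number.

6621 N

Lever MA = effort arm / load arm = 2.16/0.78 = 2.7692.
Effort = load / MA = 18335 / 2.7692 = 6621 N.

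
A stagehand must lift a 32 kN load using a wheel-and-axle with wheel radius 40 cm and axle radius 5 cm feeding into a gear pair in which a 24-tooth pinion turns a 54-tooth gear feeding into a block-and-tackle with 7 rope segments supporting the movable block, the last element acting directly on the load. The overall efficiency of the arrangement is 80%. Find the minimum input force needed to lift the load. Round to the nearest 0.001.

0.317 kN

Wheel-and-axle MA = R/r = 40/5 = 8.
Gear pair MA = 54/24 = 2.25.
Block-and-tackle MA = number of supporting rope parts = 7.
Combined ideal MA = 8 × 2.25 × 7 = 126.
Actual MA = 126 × 0.80 = 100.8.
Effort = load / actual MA = 32 / 100.8 = 0.31746 kN.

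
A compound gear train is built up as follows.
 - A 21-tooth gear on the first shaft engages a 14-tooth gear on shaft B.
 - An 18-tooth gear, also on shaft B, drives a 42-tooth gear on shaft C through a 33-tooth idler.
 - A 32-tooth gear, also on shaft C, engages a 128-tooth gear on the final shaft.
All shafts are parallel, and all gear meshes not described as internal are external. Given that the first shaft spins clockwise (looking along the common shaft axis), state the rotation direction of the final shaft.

the first shaft → shaft B: external mesh, 1 reversal → CCW.
shaft B → shaft C: driver → idler → driven is 2 external meshes, 2 reversals → CCW.
shaft C → the final shaft: external mesh, 1 reversal → CW.
4 reversals in total — an even number — so the final shaft turns the same way as the first shaft.

clockwise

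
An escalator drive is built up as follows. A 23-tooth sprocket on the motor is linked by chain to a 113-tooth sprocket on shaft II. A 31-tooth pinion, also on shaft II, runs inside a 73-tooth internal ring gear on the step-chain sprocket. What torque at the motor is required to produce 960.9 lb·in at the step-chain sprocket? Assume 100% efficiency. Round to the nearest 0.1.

Overall ratio R = 4.913 × 2.3548 = 11.569.
Input torque = output torque / R = 960.9 / 11.569 = 83.055 lb·in.

83.1 lb·in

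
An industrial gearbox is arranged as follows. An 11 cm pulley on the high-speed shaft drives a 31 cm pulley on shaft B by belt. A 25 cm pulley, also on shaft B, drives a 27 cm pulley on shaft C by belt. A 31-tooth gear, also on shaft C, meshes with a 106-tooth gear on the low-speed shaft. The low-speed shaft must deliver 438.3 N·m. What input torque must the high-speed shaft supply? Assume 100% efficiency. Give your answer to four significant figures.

42.11 N·m

Overall ratio R = 2.8182 × 1.08 × 3.4194 = 10.407.
Input torque = output torque / R = 438.3 / 10.407 = 42.115 N·m.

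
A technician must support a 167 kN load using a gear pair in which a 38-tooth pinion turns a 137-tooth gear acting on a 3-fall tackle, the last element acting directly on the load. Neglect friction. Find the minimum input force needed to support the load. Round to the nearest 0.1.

15.4 kN

Gear pair MA = 137/38 = 3.6053.
Block-and-tackle MA = number of supporting rope parts = 3.
Combined ideal MA = 3.6053 × 3 = 10.816.
Effort = load / MA = 167 / 10.816 = 15.44 kN.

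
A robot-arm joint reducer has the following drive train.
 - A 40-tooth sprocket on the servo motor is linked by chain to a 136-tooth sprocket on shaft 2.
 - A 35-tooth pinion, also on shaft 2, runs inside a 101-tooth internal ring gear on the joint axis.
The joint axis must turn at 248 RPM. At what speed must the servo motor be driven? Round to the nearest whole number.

2433 RPM

Overall ratio R = 3.4 × 2.8857 = 9.8114.
Required input speed = output speed × R = 248 × 9.8114 = 2433.2 RPM.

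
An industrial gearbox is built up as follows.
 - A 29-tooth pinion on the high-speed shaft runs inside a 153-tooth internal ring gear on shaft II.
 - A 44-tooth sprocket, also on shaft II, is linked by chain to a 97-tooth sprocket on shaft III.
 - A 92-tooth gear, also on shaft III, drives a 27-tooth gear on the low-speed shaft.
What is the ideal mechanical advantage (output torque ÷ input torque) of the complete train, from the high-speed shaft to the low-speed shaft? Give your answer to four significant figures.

3.413

Each stage contributes driven/driver: internal gear 153/29 = 5.2759, chain 97/44 = 2.2045, gear mesh 27/92 = 0.29348.
Overall: 5.2759 × 2.2045 × 0.29348 = 3.4134.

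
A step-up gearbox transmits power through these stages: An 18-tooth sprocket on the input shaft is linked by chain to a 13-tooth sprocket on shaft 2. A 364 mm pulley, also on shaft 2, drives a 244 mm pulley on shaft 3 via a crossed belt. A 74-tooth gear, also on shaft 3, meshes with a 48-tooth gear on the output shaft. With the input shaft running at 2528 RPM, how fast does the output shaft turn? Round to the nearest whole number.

chain 13/18 = 0.72222 → 2528/0.72222 = 3500.3 RPM
belt 244/364 = 0.67033 → 3500.3/0.67033 = 5221.8 RPM
gear mesh 48/74 = 0.64865 → 5221.8/0.64865 = 8050.2 RPM

8050 RPM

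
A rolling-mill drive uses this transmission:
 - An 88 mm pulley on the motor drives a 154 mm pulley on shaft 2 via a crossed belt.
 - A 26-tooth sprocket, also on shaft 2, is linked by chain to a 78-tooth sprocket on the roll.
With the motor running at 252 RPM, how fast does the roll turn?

Belt: ratio = 154/88 = 1.75, so shaft 2 turns at 252 / 1.75 = 144 RPM.
Chain: ratio = 78/26 = 3, so the roll turns at 144 / 3 = 48 RPM.

48 RPM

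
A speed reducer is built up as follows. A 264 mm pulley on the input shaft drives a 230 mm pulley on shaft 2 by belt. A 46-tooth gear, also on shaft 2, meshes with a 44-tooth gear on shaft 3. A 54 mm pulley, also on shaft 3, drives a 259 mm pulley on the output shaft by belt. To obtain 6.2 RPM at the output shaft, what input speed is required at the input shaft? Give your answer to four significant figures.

Overall ratio R = 0.87121 × 0.95652 × 4.7963 = 3.9969.
Required input speed = output speed × R = 6.2 × 3.9969 = 24.781 RPM.

24.78 RPM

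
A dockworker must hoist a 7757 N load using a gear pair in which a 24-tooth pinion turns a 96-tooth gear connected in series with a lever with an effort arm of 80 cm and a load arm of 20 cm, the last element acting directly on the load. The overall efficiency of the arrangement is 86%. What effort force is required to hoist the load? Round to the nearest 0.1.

563.7 N

Gear pair MA = 96/24 = 4.
Lever MA = effort arm / load arm = 80/20 = 4.
Combined ideal MA = 4 × 4 = 16.
Actual MA = 16 × 0.86 = 13.76.
Effort = load / actual MA = 7757 / 13.76 = 563.74 N.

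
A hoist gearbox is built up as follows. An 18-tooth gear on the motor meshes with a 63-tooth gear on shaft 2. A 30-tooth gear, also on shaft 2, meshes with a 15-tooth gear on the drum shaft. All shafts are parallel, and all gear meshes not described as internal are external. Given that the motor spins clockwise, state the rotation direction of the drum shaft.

the motor → shaft 2: external mesh, 1 reversal → CCW.
shaft 2 → the drum shaft: external mesh, 1 reversal → CW.
2 reversals in total — an even number — so the drum shaft turns the same way as the motor.

clockwise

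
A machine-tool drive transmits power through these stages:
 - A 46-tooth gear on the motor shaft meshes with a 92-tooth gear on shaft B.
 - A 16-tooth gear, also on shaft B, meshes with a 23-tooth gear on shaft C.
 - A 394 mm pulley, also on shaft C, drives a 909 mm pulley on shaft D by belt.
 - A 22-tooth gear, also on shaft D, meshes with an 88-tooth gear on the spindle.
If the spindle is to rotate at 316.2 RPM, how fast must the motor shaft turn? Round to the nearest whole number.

8389 RPM

Overall ratio R = 2 × 1.4375 × 2.3071 × 4 = 26.532.
Required input speed = output speed × R = 316.2 × 26.532 = 8389.3 RPM.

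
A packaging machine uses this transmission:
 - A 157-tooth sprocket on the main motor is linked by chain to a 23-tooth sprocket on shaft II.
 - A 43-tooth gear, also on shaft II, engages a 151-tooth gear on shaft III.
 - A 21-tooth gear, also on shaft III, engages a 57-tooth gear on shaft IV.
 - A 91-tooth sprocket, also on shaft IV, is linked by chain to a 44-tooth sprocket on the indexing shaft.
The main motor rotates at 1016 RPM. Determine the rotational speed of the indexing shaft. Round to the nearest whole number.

1505 RPM

the main motor → shaft II (chain, 23/157): 1016 ÷ 0.1465 = 6935.3 RPM
shaft II → shaft III (gear mesh, 151/43): 6935.3 ÷ 3.5116 = 1975 RPM
shaft III → shaft IV (gear mesh, 57/21): 1975 ÷ 2.7143 = 727.61 RPM
shaft IV → the indexing shaft (chain, 44/91): 727.61 ÷ 0.48352 = 1504.8 RPM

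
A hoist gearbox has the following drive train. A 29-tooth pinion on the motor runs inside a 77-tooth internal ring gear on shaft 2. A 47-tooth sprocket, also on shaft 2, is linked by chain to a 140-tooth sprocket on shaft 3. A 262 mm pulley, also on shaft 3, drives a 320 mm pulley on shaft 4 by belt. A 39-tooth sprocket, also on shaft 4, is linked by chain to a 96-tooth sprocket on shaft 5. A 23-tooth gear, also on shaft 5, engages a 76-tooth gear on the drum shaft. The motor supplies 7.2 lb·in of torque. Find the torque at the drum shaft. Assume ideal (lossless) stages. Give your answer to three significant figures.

566 lb·in

Internal gear: ratio = 77/29 = 2.6552; torque at shaft 2 = 7.2 × 2.6552 = 19.117 lb·in.
Chain: ratio = 140/47 = 2.9787; torque at shaft 3 = 19.117 × 2.9787 = 56.945 lb·in.
Belt: ratio = 320/262 = 1.2214; torque at shaft 4 = 56.945 × 1.2214 = 69.551 lb·in.
Chain: ratio = 96/39 = 2.4615; torque at shaft 5 = 69.551 × 2.4615 = 171.2 lb·in.
Gear mesh: ratio = 76/23 = 3.3043; torque at the drum shaft = 171.2 × 3.3043 = 565.71 lb·in.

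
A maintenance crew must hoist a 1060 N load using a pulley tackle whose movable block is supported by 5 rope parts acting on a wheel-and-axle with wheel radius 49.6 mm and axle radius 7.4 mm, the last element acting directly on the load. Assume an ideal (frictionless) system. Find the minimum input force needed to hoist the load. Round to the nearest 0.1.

31.6 N

Block-and-tackle MA = number of supporting rope parts = 5.
Wheel-and-axle MA = R/r = 49.6/7.4 = 6.7027.
Combined ideal MA = 5 × 6.7027 = 33.514.
Effort = load / MA = 1060 / 33.514 = 31.629 N.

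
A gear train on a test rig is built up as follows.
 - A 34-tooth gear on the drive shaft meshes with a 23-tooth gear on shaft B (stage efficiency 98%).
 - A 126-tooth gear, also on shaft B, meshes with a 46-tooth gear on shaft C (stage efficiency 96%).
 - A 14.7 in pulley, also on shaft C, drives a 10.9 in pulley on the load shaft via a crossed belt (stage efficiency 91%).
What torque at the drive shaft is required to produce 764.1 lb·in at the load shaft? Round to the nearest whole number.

Overall ratio R = 0.67647 × 0.36508 × 0.7415 = 0.18312; overall efficiency η = 0.98 × 0.96 × 0.91 = 0.8561.
Input torque = output torque / (R × η) = 764.1 / (0.18312 × 0.8561) = 4873.8 lb·in.

4874 lb·in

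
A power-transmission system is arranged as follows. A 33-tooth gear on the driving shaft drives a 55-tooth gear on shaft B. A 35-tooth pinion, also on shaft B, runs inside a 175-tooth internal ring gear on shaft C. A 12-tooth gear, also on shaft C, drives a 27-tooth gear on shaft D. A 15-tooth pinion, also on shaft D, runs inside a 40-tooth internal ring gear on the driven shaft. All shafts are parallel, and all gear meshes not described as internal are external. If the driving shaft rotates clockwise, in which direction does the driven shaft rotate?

clockwise

the driving shaft → shaft B: external mesh, 1 reversal → CCW.
shaft B → shaft C: internal mesh, same direction → CCW.
shaft C → shaft D: external mesh, 1 reversal → CW.
shaft D → the driven shaft: internal mesh, same direction → CW.
2 reversals in total — an even number — so the driven shaft turns the same way as the driving shaft.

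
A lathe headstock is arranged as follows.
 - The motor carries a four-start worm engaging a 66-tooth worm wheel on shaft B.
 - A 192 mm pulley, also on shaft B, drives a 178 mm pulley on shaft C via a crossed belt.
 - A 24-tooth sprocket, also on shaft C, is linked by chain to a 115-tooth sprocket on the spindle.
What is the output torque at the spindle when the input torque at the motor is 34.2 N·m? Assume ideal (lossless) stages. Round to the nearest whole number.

2507 N·m

Worm: ratio = 66/4 = 16.5; torque at shaft B = 34.2 × 16.5 = 564.3 N·m.
Belt: ratio = 178/192 = 0.92708; torque at shaft C = 564.3 × 0.92708 = 523.15 N·m.
Chain: ratio = 115/24 = 4.7917; torque at the spindle = 523.15 × 4.7917 = 2506.8 N·m.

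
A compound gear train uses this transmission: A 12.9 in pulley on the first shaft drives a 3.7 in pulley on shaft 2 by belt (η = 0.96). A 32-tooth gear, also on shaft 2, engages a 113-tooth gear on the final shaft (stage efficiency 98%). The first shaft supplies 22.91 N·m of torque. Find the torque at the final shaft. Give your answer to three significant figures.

belt 3.7/12.9 = 0.28682 → τ = 22.91·0.28682·0.96 = 6.3082 N·m
gear mesh 113/32 = 3.5312 → τ = 6.3082·3.5312·0.98 = 21.83 N·m

21.8 N·m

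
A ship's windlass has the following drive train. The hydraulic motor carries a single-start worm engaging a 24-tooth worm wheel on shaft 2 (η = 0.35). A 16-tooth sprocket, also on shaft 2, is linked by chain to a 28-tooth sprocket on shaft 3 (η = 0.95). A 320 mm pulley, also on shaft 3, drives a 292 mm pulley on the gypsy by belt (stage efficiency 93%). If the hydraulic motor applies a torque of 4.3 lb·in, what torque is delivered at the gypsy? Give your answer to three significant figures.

Worm: ratio = 24/1 = 24; torque at shaft 2 = 4.3 × 24 × 0.35 = 36.12 lb·in.
Chain: ratio = 28/16 = 1.75; torque at shaft 3 = 36.12 × 1.75 × 0.95 = 60.049 lb·in.
Belt: ratio = 292/320 = 0.9125; torque at the gypsy = 60.049 × 0.9125 × 0.93 = 50.96 lb·in.

51.0 lb·in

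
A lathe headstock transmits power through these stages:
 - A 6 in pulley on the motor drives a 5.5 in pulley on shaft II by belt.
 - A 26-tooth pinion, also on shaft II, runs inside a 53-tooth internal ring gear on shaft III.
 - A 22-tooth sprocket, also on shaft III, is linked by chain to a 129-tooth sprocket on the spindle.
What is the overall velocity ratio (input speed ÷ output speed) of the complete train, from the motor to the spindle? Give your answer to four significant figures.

10.96

Each stage contributes driven/driver: belt 5.5/6 = 0.91667, internal gear 53/26 = 2.0385, chain 129/22 = 5.8636.
Overall: 0.91667 × 2.0385 × 5.8636 = 10.957.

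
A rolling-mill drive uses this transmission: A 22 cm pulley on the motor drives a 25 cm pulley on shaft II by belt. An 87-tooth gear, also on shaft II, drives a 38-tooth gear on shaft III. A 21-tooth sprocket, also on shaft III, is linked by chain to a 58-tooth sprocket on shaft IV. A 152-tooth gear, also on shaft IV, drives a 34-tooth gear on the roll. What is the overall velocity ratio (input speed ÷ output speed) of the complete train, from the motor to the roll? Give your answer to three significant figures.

Each stage contributes driven/driver: belt 25/22 = 1.1364, gear mesh 38/87 = 0.43678, chain 58/21 = 2.7619, gear mesh 34/152 = 0.22368.
Overall: 1.1364 × 0.43678 × 2.7619 × 0.22368 = 0.30664.

0.307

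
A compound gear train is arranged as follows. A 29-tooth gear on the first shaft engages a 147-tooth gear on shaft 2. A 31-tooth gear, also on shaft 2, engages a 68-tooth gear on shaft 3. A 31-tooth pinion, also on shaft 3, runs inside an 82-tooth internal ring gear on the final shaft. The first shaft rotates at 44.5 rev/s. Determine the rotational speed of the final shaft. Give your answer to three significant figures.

1.51 rev/s

Gear mesh: ratio = 147/29 = 5.069, so shaft 2 turns at 44.5 / 5.069 = 8.7789 rev/s.
Gear mesh: ratio = 68/31 = 2.1935, so shaft 3 turns at 8.7789 / 2.1935 = 4.0022 rev/s.
Internal gear: ratio = 82/31 = 2.6452, so the final shaft turns at 4.0022 / 2.6452 = 1.513 rev/s.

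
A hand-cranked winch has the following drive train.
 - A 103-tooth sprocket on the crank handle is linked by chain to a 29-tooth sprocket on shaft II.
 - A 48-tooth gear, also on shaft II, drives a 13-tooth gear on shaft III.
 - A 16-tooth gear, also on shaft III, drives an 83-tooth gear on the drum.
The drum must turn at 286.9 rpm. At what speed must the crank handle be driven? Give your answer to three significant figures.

113 rpm

Overall ratio R = 0.28155 × 0.27083 × 5.1875 = 0.39557.
Required input speed = output speed × R = 286.9 × 0.39557 = 113.49 rpm.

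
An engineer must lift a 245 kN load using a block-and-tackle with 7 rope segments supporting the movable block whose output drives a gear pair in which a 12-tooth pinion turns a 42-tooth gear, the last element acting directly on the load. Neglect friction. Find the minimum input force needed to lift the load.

10 kN

Block-and-tackle MA = number of supporting rope parts = 7.
Gear pair MA = 42/12 = 3.5.
Combined ideal MA = 7 × 3.5 = 24.5.
Effort = load / MA = 245 / 24.5 = 10 kN.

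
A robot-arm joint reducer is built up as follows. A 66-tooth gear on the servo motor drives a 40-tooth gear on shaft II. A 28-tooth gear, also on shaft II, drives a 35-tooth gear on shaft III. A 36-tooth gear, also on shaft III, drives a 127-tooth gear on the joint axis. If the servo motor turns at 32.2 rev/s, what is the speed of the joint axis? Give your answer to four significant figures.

12.05 rev/s

gear mesh 40/66 = 0.60606 → 32.2/0.60606 = 53.13 rev/s
gear mesh 35/28 = 1.25 → 53.13/1.25 = 42.504 rev/s
gear mesh 127/36 = 3.5278 → 42.504/3.5278 = 12.048 rev/s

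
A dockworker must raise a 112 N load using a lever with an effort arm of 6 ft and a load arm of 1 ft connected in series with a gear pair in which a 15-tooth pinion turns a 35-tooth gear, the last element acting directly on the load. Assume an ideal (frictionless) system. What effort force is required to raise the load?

Lever MA = effort arm / load arm = 6/1 = 6.
Gear pair MA = 35/15 = 2.3333.
Combined ideal MA = 6 × 2.3333 = 14.
Effort = load / MA = 112 / 14 = 8 N.

8 N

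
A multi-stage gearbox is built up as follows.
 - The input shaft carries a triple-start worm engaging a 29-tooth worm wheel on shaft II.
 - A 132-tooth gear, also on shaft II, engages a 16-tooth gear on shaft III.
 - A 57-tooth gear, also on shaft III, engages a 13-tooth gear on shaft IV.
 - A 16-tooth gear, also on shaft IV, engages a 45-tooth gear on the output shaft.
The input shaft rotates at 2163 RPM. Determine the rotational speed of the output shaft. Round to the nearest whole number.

2878 RPM

Worm: ratio = 29/3 = 9.6667, so shaft II turns at 2163 / 9.6667 = 223.76 RPM.
Gear mesh: ratio = 16/132 = 0.12121, so shaft III turns at 223.76 / 0.12121 = 1846 RPM.
Gear mesh: ratio = 13/57 = 0.22807, so shaft IV turns at 1846 / 0.22807 = 8094 RPM.
Gear mesh: ratio = 45/16 = 2.8125, so the output shaft turns at 8094 / 2.8125 = 2877.9 RPM.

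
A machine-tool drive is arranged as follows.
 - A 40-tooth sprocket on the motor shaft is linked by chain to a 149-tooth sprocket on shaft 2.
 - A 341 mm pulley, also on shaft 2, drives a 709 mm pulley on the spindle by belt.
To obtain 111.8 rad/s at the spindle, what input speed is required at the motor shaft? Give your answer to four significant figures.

Overall ratio R = 3.725 × 2.0792 = 7.7449.
Required input speed = output speed × R = 111.8 × 7.7449 = 865.88 rad/s.

865.9 rad/s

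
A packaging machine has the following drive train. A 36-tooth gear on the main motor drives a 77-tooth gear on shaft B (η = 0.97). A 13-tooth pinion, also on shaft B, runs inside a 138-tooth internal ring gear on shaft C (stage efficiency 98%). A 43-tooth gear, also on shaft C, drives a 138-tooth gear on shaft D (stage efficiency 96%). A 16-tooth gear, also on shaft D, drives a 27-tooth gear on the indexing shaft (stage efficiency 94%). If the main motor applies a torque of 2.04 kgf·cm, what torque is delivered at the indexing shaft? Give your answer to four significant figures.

215.2 kgf·cm

After the gear mesh (77/36): 2.04 × 2.1389 × 0.97 = 4.2324 kgf·cm
After the internal gear (138/13): 4.2324 × 10.615 × 0.98 = 44.03 kgf·cm
After the gear mesh (138/43): 44.03 × 3.2093 × 0.96 = 135.65 kgf·cm
After the gear mesh (27/16): 135.65 × 1.6875 × 0.94 = 215.18 kgf·cm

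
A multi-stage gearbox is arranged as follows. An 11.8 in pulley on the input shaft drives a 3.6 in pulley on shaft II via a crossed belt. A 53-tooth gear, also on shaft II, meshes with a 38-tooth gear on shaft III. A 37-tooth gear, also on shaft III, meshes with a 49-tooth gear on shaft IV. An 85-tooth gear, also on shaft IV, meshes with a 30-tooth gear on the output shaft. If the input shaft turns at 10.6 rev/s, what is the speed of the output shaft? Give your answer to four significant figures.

103.7 rev/s

belt 3.6/11.8 = 0.30508 → 10.6/0.30508 = 34.744 rev/s
gear mesh 38/53 = 0.71698 → 34.744/0.71698 = 48.459 rev/s
gear mesh 49/37 = 1.3243 → 48.459/1.3243 = 36.592 rev/s
gear mesh 30/85 = 0.35294 → 36.592/0.35294 = 103.68 rev/s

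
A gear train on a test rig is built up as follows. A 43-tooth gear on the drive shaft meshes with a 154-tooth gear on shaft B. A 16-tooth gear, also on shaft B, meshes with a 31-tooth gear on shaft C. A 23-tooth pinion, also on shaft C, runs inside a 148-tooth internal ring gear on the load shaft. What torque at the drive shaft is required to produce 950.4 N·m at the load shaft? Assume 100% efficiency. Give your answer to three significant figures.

Overall ratio R = 3.5814 × 1.9375 × 6.4348 = 44.651.
Input torque = output torque / R = 950.4 / 44.651 = 21.285 N·m.

21.3 N·m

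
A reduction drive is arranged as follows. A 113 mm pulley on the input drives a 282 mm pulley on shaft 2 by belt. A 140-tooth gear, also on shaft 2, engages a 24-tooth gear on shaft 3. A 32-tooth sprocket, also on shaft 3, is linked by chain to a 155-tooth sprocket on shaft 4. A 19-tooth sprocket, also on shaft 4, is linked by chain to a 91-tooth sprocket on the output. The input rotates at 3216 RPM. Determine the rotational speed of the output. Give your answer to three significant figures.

324 RPM

belt 282/113 = 2.4956 → 3216/2.4956 = 1288.7 RPM
gear mesh 24/140 = 0.17143 → 1288.7/0.17143 = 7517.3 RPM
chain 155/32 = 4.8438 → 7517.3/4.8438 = 1552 RPM
chain 91/19 = 4.7895 → 1552/4.7895 = 324.04 RPM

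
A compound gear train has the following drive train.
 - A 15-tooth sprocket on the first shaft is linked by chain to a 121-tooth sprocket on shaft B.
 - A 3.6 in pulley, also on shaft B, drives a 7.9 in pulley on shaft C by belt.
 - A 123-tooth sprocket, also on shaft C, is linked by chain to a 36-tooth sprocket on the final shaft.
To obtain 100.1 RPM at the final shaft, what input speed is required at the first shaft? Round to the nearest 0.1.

Overall ratio R = 8.0667 × 2.1944 × 0.29268 = 5.181.
Required input speed = output speed × R = 100.1 × 5.181 = 518.62 RPM.

518.6 RPM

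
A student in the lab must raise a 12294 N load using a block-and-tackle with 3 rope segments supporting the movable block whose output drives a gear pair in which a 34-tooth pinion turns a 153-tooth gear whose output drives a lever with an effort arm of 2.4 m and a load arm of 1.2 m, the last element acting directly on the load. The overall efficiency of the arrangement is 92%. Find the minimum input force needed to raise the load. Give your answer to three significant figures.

Block-and-tackle MA = number of supporting rope parts = 3.
Gear pair MA = 153/34 = 4.5.
Lever MA = effort arm / load arm = 2.4/1.2 = 2.
Combined ideal MA = 3 × 4.5 × 2 = 27.
Actual MA = 27 × 0.92 = 24.84.
Effort = load / actual MA = 12294 / 24.84 = 494.93 N.

495 N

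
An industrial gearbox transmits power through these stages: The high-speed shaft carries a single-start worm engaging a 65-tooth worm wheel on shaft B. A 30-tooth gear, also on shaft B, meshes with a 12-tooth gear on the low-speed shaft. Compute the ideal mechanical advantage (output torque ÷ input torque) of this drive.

26

Each stage contributes driven/driver: worm 65/1 = 65, gear mesh 12/30 = 0.4.
Overall: 65 × 0.4 = 26.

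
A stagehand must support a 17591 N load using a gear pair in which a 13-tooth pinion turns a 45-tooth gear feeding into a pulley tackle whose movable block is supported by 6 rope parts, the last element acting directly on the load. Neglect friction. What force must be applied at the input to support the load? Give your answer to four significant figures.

847.0 N

Gear pair MA = 45/13 = 3.4615.
Block-and-tackle MA = number of supporting rope parts = 6.
Combined ideal MA = 3.4615 × 6 = 20.769.
Effort = load / MA = 17591 / 20.769 = 846.97 N.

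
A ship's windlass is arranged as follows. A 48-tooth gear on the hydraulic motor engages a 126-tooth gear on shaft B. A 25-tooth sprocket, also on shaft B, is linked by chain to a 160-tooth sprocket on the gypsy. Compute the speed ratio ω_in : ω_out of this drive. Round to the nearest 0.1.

16.8

Each stage contributes driven/driver: gear mesh 126/48 = 2.625, chain 160/25 = 6.4.
Overall: 2.625 × 6.4 = 16.8.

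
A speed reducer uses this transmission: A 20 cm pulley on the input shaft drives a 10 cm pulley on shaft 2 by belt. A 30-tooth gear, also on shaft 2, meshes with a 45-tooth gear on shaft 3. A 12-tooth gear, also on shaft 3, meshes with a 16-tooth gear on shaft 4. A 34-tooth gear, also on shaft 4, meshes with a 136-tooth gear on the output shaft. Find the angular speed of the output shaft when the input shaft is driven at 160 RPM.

40 RPM

Belt: ratio = 10/20 = 0.5, so shaft 2 turns at 160 / 0.5 = 320 RPM.
Gear mesh: ratio = 45/30 = 1.5, so shaft 3 turns at 320 / 1.5 = 213.33 RPM.
Gear mesh: ratio = 16/12 = 1.3333, so shaft 4 turns at 213.33 / 1.3333 = 160 RPM.
Gear mesh: ratio = 136/34 = 4, so the output shaft turns at 160 / 4 = 40 RPM.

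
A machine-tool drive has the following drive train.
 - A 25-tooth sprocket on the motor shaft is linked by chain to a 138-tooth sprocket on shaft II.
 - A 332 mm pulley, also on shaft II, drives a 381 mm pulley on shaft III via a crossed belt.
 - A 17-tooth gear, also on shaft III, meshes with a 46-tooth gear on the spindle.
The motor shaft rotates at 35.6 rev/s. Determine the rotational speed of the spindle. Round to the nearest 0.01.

2.08 rev/s

Chain: ratio = 138/25 = 5.52, so shaft II turns at 35.6 / 5.52 = 6.4493 rev/s.
Belt: ratio = 381/332 = 1.1476, so shaft III turns at 6.4493 / 1.1476 = 5.6198 rev/s.
Gear mesh: ratio = 46/17 = 2.7059, so the spindle turns at 5.6198 / 2.7059 = 2.0769 rev/s.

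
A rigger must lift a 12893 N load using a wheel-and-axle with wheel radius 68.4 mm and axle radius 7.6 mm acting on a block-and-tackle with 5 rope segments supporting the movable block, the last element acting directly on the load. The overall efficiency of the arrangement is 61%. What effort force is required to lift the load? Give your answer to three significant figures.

Wheel-and-axle MA = R/r = 68.4/7.6 = 9.
Block-and-tackle MA = number of supporting rope parts = 5.
Combined ideal MA = 9 × 5 = 45.
Actual MA = 45 × 0.61 = 27.45.
Effort = load / actual MA = 12893 / 27.45 = 469.69 N.

470 N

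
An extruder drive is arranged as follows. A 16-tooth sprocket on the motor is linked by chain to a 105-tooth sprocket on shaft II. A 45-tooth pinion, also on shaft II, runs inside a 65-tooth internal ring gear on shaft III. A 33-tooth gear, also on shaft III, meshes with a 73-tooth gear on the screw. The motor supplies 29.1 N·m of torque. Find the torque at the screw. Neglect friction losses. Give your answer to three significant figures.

610 N·m

After the chain (105/16): 29.1 × 6.5625 = 190.97 N·m
After the internal gear (65/45): 190.97 × 1.4444 = 275.84 N·m
After the gear mesh (73/33): 275.84 × 2.2121 = 610.2 N·m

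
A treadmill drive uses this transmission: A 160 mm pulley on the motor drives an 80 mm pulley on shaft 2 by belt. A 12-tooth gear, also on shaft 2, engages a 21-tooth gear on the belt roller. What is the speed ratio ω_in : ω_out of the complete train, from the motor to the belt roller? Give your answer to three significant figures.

Each stage contributes driven/driver: belt 80/160 = 0.5, gear mesh 21/12 = 1.75.
Overall: 0.5 × 1.75 = 0.875.

0.875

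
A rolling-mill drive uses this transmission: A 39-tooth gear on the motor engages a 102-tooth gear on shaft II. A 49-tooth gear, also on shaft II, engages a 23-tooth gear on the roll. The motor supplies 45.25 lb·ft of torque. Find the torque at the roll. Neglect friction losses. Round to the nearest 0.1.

55.6 lb·ft

Gear mesh: ratio = 102/39 = 2.6154; torque at shaft II = 45.25 × 2.6154 = 118.35 lb·ft.
Gear mesh: ratio = 23/49 = 0.46939; torque at the roll = 118.35 × 0.46939 = 55.55 lb·ft.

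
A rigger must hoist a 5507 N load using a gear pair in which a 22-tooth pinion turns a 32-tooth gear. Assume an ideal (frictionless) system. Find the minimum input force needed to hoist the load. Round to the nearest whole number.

3786 N

Gear pair MA = 32/22 = 1.4545.
Effort = load / MA = 5507 / 1.4545 = 3786.1 N.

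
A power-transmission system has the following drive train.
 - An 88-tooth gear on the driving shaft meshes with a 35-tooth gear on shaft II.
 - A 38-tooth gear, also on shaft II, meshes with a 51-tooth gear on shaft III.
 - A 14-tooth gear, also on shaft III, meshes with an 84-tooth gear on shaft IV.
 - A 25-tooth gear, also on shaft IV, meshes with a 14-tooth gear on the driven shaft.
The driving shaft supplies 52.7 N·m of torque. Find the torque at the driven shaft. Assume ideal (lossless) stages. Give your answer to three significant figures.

After the gear mesh (35/88): 52.7 × 0.39773 = 20.96 N·m
After the gear mesh (51/38): 20.96 × 1.3421 = 28.131 N·m
After the gear mesh (84/14): 28.131 × 6 = 168.78 N·m
After the gear mesh (14/25): 168.78 × 0.56 = 94.52 N·m

94.5 N·m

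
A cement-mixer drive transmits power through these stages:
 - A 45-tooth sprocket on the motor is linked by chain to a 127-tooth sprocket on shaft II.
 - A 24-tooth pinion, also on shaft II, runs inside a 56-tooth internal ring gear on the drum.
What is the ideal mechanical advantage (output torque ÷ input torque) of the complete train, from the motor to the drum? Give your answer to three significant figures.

Each stage contributes driven/driver: chain 127/45 = 2.8222, internal gear 56/24 = 2.3333.
Overall: 2.8222 × 2.3333 = 6.5852.

6.59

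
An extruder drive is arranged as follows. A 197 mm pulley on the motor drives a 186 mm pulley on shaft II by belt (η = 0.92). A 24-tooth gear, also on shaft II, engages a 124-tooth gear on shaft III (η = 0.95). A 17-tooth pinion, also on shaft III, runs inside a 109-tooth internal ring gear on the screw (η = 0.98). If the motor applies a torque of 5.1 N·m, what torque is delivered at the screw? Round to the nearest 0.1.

belt 186/197 = 0.94416 → τ = 5.1·0.94416·0.92 = 4.43 N·m
gear mesh 124/24 = 5.1667 → τ = 4.43·5.1667·0.95 = 21.744 N·m
internal gear 109/17 = 6.4118 → τ = 21.744·6.4118·0.98 = 136.63 N·m

136.6 N·m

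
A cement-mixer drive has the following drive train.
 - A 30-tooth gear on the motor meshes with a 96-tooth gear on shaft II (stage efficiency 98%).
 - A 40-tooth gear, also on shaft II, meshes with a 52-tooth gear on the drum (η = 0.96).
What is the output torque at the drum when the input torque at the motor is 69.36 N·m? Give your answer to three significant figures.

After the gear mesh (96/30): 69.36 × 3.2 × 0.98 = 217.51 N·m
After the gear mesh (52/40): 217.51 × 1.3 × 0.96 = 271.46 N·m

271 N·m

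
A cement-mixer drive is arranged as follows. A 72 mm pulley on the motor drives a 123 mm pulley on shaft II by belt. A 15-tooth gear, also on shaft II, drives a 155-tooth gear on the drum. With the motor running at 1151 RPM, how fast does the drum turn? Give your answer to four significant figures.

belt 123/72 = 1.7083 → 1151/1.7083 = 673.76 RPM
gear mesh 155/15 = 10.333 → 673.76/10.333 = 65.202 RPM

65.20 RPM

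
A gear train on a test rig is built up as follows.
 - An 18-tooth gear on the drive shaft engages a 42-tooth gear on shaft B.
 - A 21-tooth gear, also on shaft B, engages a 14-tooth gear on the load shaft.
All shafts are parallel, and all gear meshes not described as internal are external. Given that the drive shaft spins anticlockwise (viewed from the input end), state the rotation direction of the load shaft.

anticlockwise

the drive shaft → shaft B: external mesh, 1 reversal → CW.
shaft B → the load shaft: external mesh, 1 reversal → CCW.
2 reversals in total — an even number — so the load shaft turns the same way as the drive shaft.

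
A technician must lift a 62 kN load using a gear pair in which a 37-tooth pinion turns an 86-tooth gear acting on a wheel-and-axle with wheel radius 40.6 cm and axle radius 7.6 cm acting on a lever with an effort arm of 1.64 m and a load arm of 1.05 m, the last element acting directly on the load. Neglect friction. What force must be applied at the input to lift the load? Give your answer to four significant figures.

Gear pair MA = 86/37 = 2.3243.
Wheel-and-axle MA = R/r = 40.6/7.6 = 5.3421.
Lever MA = effort arm / load arm = 1.64/1.05 = 1.5619.
Combined ideal MA = 2.3243 × 5.3421 × 1.5619 = 19.394.
Effort = load / MA = 62 / 19.394 = 3.1969 kN.

3.197 kN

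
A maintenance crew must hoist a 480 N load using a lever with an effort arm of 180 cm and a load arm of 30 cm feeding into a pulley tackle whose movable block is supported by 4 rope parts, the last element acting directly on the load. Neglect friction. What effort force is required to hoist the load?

Lever MA = effort arm / load arm = 180/30 = 6.
Block-and-tackle MA = number of supporting rope parts = 4.
Combined ideal MA = 6 × 4 = 24.
Effort = load / MA = 480 / 24 = 20 N.

20 N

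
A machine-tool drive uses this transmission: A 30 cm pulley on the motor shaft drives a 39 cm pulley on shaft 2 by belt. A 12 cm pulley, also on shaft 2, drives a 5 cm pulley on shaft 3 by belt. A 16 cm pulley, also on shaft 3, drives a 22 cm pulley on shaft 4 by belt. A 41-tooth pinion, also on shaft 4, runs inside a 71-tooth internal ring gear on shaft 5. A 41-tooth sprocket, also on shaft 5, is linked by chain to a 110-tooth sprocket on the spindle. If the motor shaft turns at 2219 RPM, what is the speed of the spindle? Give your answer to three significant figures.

641 RPM

the motor shaft → shaft 2 (belt, 39/30): 2219 ÷ 1.3 = 1706.9 RPM
shaft 2 → shaft 3 (belt, 5/12): 1706.9 ÷ 0.41667 = 4096.6 RPM
shaft 3 → shaft 4 (belt, 22/16): 4096.6 ÷ 1.375 = 2979.4 RPM
shaft 4 → shaft 5 (internal gear, 71/41): 2979.4 ÷ 1.7317 = 1720.5 RPM
shaft 5 → the spindle (chain, 110/41): 1720.5 ÷ 2.6829 = 641.27 RPM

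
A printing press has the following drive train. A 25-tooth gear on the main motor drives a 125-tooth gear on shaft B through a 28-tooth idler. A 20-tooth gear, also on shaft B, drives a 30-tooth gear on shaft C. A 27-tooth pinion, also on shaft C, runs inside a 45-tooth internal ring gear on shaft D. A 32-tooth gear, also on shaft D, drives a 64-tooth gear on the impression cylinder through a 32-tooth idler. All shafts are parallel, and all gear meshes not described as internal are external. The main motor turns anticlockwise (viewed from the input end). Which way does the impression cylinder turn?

the main motor → shaft B: driver → idler → driven is 2 external meshes, 2 reversals → CCW.
shaft B → shaft C: external mesh, 1 reversal → CW.
shaft C → shaft D: internal mesh, same direction → CW.
shaft D → the impression cylinder: driver → idler → driven is 2 external meshes, 2 reversals → CW.
5 reversals in total — an odd number — so the impression cylinder turns opposite to the main motor.

clockwise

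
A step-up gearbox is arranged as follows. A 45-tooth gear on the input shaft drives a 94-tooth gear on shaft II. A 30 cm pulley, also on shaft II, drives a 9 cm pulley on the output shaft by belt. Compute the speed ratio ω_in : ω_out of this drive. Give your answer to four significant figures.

Each stage contributes driven/driver: gear mesh 94/45 = 2.0889, belt 9/30 = 0.3.
Overall: 2.0889 × 0.3 = 0.62667.

0.6267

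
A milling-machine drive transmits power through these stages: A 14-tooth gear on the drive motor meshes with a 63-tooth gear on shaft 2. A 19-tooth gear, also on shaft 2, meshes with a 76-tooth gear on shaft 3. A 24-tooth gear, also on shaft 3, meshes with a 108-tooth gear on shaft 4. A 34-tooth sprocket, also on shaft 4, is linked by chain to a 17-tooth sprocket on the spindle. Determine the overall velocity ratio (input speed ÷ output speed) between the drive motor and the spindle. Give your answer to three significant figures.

40.5

Each stage contributes driven/driver: gear mesh 63/14 = 4.5, gear mesh 76/19 = 4, gear mesh 108/24 = 4.5, chain 17/34 = 0.5.
Overall: 4.5 × 4 × 4.5 × 0.5 = 40.5.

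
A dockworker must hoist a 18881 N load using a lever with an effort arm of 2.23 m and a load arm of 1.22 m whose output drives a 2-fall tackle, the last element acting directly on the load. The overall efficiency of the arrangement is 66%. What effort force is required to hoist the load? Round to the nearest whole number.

7825 N

Lever MA = effort arm / load arm = 2.23/1.22 = 1.8279.
Block-and-tackle MA = number of supporting rope parts = 2.
Combined ideal MA = 1.8279 × 2 = 3.6557.
Actual MA = 3.6557 × 0.66 = 2.4128.
Effort = load / actual MA = 18881 / 2.4128 = 7825.4 N.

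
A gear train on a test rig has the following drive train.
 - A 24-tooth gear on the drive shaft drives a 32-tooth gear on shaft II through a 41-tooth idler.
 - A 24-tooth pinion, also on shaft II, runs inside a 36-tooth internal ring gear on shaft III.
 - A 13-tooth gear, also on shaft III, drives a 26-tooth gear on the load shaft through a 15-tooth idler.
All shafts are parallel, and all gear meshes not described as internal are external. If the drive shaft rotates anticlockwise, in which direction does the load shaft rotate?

the drive shaft → shaft II: driver → idler → driven is 2 external meshes, 2 reversals → CCW.
shaft II → shaft III: internal mesh, same direction → CCW.
shaft III → the load shaft: driver → idler → driven is 2 external meshes, 2 reversals → CCW.
4 reversals in total — an even number — so the load shaft turns the same way as the drive shaft.

anticlockwise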